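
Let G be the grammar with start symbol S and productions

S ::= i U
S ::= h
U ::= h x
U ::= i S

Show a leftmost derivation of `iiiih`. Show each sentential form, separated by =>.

S => iU   [S ::= i U]
iU => iiS   [U ::= i S]
iiS => iiiU   [S ::= i U]
iiiU => iiiiS   [U ::= i S]
iiiiS => iiiih   [S ::= h]

S => iU => iiS => iiiU => iiiiS => iiiih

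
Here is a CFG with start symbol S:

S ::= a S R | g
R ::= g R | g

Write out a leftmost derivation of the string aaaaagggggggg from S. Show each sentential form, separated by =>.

S => aSR   [S ::= a S R]
aSR => aaSRR   [S ::= a S R]
aaSRR => aaaSRRR   [S ::= a S R]
aaaSRRR => aaaaSRRRR   [S ::= a S R]
aaaaSRRRR => aaaaaSRRRRR   [S ::= a S R]
aaaaaSRRRRR => aaaaagRRRRR   [S ::= g]
aaaaagRRRRR => aaaaaggRRRR   [R ::= g]
aaaaaggRRRR => aaaaagggRRRR   [R ::= g R]
aaaaagggRRRR => aaaaaggggRRRR   [R ::= g R]
aaaaaggggRRRR => aaaaagggggRRR   [R ::= g]
aaaaagggggRRR => aaaaaggggggRR   [R ::= g]
aaaaaggggggRR => aaaaagggggggR   [R ::= g]
aaaaagggggggR => aaaaagggggggg   [R ::= g]

S => aSR => aaSRR => aaaSRRR => aaaaSRRRR => aaaaaSRRRRR => aaaaagRRRRR => aaaaaggRRRR => aaaaagggRRRR => aaaaaggggRRRR => aaaaagggggRRR => aaaaaggggggRR => aaaaagggggggR => aaaaagggggggg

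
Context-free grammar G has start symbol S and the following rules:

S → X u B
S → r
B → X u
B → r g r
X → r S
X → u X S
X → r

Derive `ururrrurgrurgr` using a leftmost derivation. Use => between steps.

S => XuB => uXSuB => urSuB => urXuBuB => uruXSuBuB => ururSSuBuB => ururrSuBuB => ururrruBuB => ururrrurgruB => ururrrurgrurgr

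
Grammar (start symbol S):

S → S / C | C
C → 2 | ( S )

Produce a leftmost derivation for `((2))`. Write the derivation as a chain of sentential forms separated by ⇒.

S⇒C⇒(S)⇒(C)⇒((S))⇒((C))⇒((2))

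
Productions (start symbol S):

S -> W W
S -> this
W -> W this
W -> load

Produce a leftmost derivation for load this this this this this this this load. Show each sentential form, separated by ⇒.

S ⇒ W W   [S -> W W]
W W ⇒ W this W   [W -> W this]
W this W ⇒ W this this W   [W -> W this]
W this this W ⇒ W this this this W   [W -> W this]
W this this this W ⇒ W this this this this W   [W -> W this]
W this this this this W ⇒ W this this this this this W   [W -> W this]
W this this this this this W ⇒ W this this this this this this W   [W -> W this]
W this this this this this this W ⇒ W this this this this this this this W   [W -> W this]
W this this this this this this this W ⇒ load this this this this this this this W   [W -> load]
load this this this this this this this W ⇒ load this this this this this this this load   [W -> load]

S ⇒ W W ⇒ W this W ⇒ W this this W ⇒ W this this this W ⇒ W this this this this W ⇒ W this this this this this W ⇒ W this this this this this this W ⇒ W this this this this this this this W ⇒ load this this this this this this this W ⇒ load this this this this this this this load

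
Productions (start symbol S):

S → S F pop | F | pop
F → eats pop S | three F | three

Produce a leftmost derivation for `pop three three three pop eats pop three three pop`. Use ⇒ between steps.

S ⇒ S F pop   [S → S F pop]
S F pop ⇒ S F pop F pop   [S → S F pop]
S F pop F pop ⇒ pop F pop F pop   [S → pop]
pop F pop F pop ⇒ pop three F pop F pop   [F → three F]
pop three F pop F pop ⇒ pop three three F pop F pop   [F → three F]
pop three three F pop F pop ⇒ pop three three three pop F pop   [F → three]
pop three three three pop F pop ⇒ pop three three three pop eats pop S pop   [F → eats pop S]
pop three three three pop eats pop S pop ⇒ pop three three three pop eats pop F pop   [S → F]
pop three three three pop eats pop F pop ⇒ pop three three three pop eats pop three F pop   [F → three F]
pop three three three pop eats pop three F pop ⇒ pop three three three pop eats pop three three pop   [F → three]

S ⇒ S F pop ⇒ S F pop F pop ⇒ pop F pop F pop ⇒ pop three F pop F pop ⇒ pop three three F pop F pop ⇒ pop three three three pop F pop ⇒ pop three three three pop eats pop S pop ⇒ pop three three three pop eats pop F pop ⇒ pop three three three pop eats pop three F pop ⇒ pop three three three pop eats pop three three pop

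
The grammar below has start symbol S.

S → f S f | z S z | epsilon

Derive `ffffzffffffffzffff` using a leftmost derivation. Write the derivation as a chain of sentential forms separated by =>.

S => fSf => ffSff => fffSfff => ffffSffff => ffffzSzffff => ffffzfSfzffff => ffffzffSffzffff => ffffzfffSfffzffff => ffffzffffSffffzffff => ffffzffffffffzffff

S => fSf   [S → f S f]
fSf => ffSff   [S → f S f]
ffSff => fffSfff   [S → f S f]
fffSfff => ffffSffff   [S → f S f]
ffffSffff => ffffzSzffff   [S → z S z]
ffffzSzffff => ffffzfSfzffff   [S → f S f]
ffffzfSfzffff => ffffzffSffzffff   [S → f S f]
ffffzffSffzffff => ffffzfffSfffzffff   [S → f S f]
ffffzfffSfffzffff => ffffzffffSffffzffff   [S → f S f]
ffffzffffSffffzffff => ffffzffffffffzffff   [S → epsilon]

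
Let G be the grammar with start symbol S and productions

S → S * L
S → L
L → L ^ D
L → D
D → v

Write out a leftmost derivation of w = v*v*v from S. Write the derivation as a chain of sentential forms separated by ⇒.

S ⇒ S*L ⇒ S*L*L ⇒ L*L*L ⇒ D*L*L ⇒ v*L*L ⇒ v*D*L ⇒ v*v*L ⇒ v*v*D ⇒ v*v*v

S ⇒ S*L   [S → S * L]
S*L ⇒ S*L*L   [S → S * L]
S*L*L ⇒ L*L*L   [S → L]
L*L*L ⇒ D*L*L   [L → D]
D*L*L ⇒ v*L*L   [D → v]
v*L*L ⇒ v*D*L   [L → D]
v*D*L ⇒ v*v*L   [D → v]
v*v*L ⇒ v*v*D   [L → D]
v*v*D ⇒ v*v*v   [D → v]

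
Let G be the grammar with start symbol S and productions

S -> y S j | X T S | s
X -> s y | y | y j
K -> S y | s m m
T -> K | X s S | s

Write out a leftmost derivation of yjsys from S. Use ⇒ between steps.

S ⇒ XTS ⇒ yjTS ⇒ yjKS ⇒ yjSyS ⇒ yjsyS ⇒ yjsys

S ⇒ XTS   [S -> X T S]
XTS ⇒ yjTS   [X -> y j]
yjTS ⇒ yjKS   [T -> K]
yjKS ⇒ yjSyS   [K -> S y]
yjSyS ⇒ yjsyS   [S -> s]
yjsyS ⇒ yjsys   [S -> s]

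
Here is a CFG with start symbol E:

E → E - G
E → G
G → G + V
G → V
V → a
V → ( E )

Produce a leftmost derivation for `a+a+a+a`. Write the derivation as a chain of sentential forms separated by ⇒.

E ⇒ G   [E → G]
G ⇒ G+V   [G → G + V]
G+V ⇒ G+V+V   [G → G + V]
G+V+V ⇒ G+V+V+V   [G → G + V]
G+V+V+V ⇒ V+V+V+V   [G → V]
V+V+V+V ⇒ a+V+V+V   [V → a]
a+V+V+V ⇒ a+a+V+V   [V → a]
a+a+V+V ⇒ a+a+a+V   [V → a]
a+a+a+V ⇒ a+a+a+a   [V → a]

E ⇒ G ⇒ G+V ⇒ G+V+V ⇒ G+V+V+V ⇒ V+V+V+V ⇒ a+V+V+V ⇒ a+a+V+V ⇒ a+a+a+V ⇒ a+a+a+a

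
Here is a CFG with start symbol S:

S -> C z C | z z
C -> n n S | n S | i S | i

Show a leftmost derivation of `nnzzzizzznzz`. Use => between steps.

S => CzC => nSzC => nCzCzC => nnSzCzC => nnzzzCzC => nnzzziSzC => nnzzzizzzC => nnzzzizzznS => nnzzzizzznzz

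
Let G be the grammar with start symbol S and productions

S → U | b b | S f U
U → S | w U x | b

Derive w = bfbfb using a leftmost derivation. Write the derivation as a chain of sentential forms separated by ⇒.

S ⇒ SfU ⇒ SfUfU ⇒ UfUfU ⇒ bfUfU ⇒ bfbfU ⇒ bfbfb

S ⇒ SfU   [S → S f U]
SfU ⇒ SfUfU   [S → S f U]
SfUfU ⇒ UfUfU   [S → U]
UfUfU ⇒ bfUfU   [U → b]
bfUfU ⇒ bfbfU   [U → b]
bfbfU ⇒ bfbfb   [U → b]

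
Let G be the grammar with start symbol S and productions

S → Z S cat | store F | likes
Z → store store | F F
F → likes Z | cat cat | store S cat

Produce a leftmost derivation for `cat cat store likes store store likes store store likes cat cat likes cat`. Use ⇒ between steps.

S ⇒ Z S cat   [S → Z S cat]
Z S cat ⇒ F F S cat   [Z → F F]
F F S cat ⇒ cat cat F S cat   [F → cat cat]
cat cat F S cat ⇒ cat cat store S cat S cat   [F → store S cat]
cat cat store S cat S cat ⇒ cat cat store Z S cat cat S cat   [S → Z S cat]
cat cat store Z S cat cat S cat ⇒ cat cat store F F S cat cat S cat   [Z → F F]
cat cat store F F S cat cat S cat ⇒ cat cat store likes Z F S cat cat S cat   [F → likes Z]
cat cat store likes Z F S cat cat S cat ⇒ cat cat store likes store store F S cat cat S cat   [Z → store store]
cat cat store likes store store F S cat cat S cat ⇒ cat cat store likes store store likes Z S cat cat S cat   [F → likes Z]
cat cat store likes store store likes Z S cat cat S cat ⇒ cat cat store likes store store likes store store S cat cat S cat   [Z → store store]
cat cat store likes store store likes store store S cat cat S cat ⇒ cat cat store likes store store likes store store likes cat cat S cat   [S → likes]
cat cat store likes store store likes store store likes cat cat S cat ⇒ cat cat store likes store store likes store store likes cat cat likes cat   [S → likes]

S ⇒ Z S cat ⇒ F F S cat ⇒ cat cat F S cat ⇒ cat cat store S cat S cat ⇒ cat cat store Z S cat cat S cat ⇒ cat cat store F F S cat cat S cat ⇒ cat cat store likes Z F S cat cat S cat ⇒ cat cat store likes store store F S cat cat S cat ⇒ cat cat store likes store store likes Z S cat cat S cat ⇒ cat cat store likes store store likes store store S cat cat S cat ⇒ cat cat store likes store store likes store store likes cat cat S cat ⇒ cat cat store likes store store likes store store likes cat cat likes cat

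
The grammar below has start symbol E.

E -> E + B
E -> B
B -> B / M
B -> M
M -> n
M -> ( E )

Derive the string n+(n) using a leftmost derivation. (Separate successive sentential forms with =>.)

E=>E+B=>B+B=>M+B=>n+B=>n+M=>n+(E)=>n+(B)=>n+(M)=>n+(n)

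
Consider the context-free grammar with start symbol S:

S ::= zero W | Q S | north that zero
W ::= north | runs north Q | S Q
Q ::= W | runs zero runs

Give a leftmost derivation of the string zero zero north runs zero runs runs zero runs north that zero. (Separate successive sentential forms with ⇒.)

S ⇒ Q S   [S ::= Q S]
Q S ⇒ W S   [Q ::= W]
W S ⇒ S Q S   [W ::= S Q]
S Q S ⇒ zero W Q S   [S ::= zero W]
zero W Q S ⇒ zero S Q Q S   [W ::= S Q]
zero S Q Q S ⇒ zero zero W Q Q S   [S ::= zero W]
zero zero W Q Q S ⇒ zero zero north Q Q S   [W ::= north]
zero zero north Q Q S ⇒ zero zero north runs zero runs Q S   [Q ::= runs zero runs]
zero zero north runs zero runs Q S ⇒ zero zero north runs zero runs runs zero runs S   [Q ::= runs zero runs]
zero zero north runs zero runs runs zero runs S ⇒ zero zero north runs zero runs runs zero runs north that zero   [S ::= north that zero]

S ⇒ Q S ⇒ W S ⇒ S Q S ⇒ zero W Q S ⇒ zero S Q Q S ⇒ zero zero W Q Q S ⇒ zero zero north Q Q S ⇒ zero zero north runs zero runs Q S ⇒ zero zero north runs zero runs runs zero runs S ⇒ zero zero north runs zero runs runs zero runs north that zero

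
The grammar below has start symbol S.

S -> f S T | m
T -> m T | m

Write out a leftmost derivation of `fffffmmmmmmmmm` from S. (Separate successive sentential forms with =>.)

S=>fST=>ffSTT=>fffSTTT=>ffffSTTTT=>fffffSTTTTT=>fffffmTTTTT=>fffffmmTTTT=>fffffmmmTTT=>fffffmmmmTTT=>fffffmmmmmTTT=>fffffmmmmmmTTT=>fffffmmmmmmmTT=>fffffmmmmmmmmT=>fffffmmmmmmmmm

S => fST   [S -> f S T]
fST => ffSTT   [S -> f S T]
ffSTT => fffSTTT   [S -> f S T]
fffSTTT => ffffSTTTT   [S -> f S T]
ffffSTTTT => fffffSTTTTT   [S -> f S T]
fffffSTTTTT => fffffmTTTTT   [S -> m]
fffffmTTTTT => fffffmmTTTT   [T -> m]
fffffmmTTTT => fffffmmmTTT   [T -> m]
fffffmmmTTT => fffffmmmmTTT   [T -> m T]
fffffmmmmTTT => fffffmmmmmTTT   [T -> m T]
fffffmmmmmTTT => fffffmmmmmmTTT   [T -> m T]
fffffmmmmmmTTT => fffffmmmmmmmTT   [T -> m]
fffffmmmmmmmTT => fffffmmmmmmmmT   [T -> m]
fffffmmmmmmmmT => fffffmmmmmmmmm   [T -> m]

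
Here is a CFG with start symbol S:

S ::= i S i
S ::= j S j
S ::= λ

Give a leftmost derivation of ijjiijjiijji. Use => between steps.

S => iSi => ijSji => ijjSjji => ijjiSijji => ijjiiSiijji => ijjiijSjiijji => ijjiijjiijji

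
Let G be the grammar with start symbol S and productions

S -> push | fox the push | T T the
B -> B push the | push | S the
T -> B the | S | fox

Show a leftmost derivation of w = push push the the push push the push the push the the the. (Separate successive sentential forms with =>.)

S => T T the => B the T the => B push the the T the => push push the the T the => push push the the B the the => push push the the B push the the the => push push the the B push the push the the the => push push the the B push the push the push the the the => push push the the push push the push the push the the the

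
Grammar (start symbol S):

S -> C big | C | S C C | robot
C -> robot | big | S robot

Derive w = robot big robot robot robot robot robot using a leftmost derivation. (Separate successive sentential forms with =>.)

S => S C C   [S -> S C C]
S C C => C C C   [S -> C]
C C C => S robot C C   [C -> S robot]
S robot C C => S C C robot C C   [S -> S C C]
S C C robot C C => robot C C robot C C   [S -> robot]
robot C C robot C C => robot big C robot C C   [C -> big]
robot big C robot C C => robot big S robot robot C C   [C -> S robot]
robot big S robot robot C C => robot big robot robot robot C C   [S -> robot]
robot big robot robot robot C C => robot big robot robot robot robot C   [C -> robot]
robot big robot robot robot robot C => robot big robot robot robot robot robot   [C -> robot]

S => S C C => C C C => S robot C C => S C C robot C C => robot C C robot C C => robot big C robot C C => robot big S robot robot C C => robot big robot robot robot C C => robot big robot robot robot robot C => robot big robot robot robot robot robot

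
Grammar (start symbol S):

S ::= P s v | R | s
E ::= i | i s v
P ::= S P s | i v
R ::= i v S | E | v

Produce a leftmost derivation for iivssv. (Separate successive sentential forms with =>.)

S=>Psv=>SPssv=>RPssv=>EPssv=>iPssv=>iivssv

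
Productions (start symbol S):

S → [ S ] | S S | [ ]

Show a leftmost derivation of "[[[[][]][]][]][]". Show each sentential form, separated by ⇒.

S ⇒ SS ⇒ [S]S ⇒ [SS]S ⇒ [[S]S]S ⇒ [[SS]S]S ⇒ [[[S]S]S]S ⇒ [[[SS]S]S]S ⇒ [[[[]S]S]S]S ⇒ [[[[][]]S]S]S ⇒ [[[[][]][]]S]S ⇒ [[[[][]][]][]]S ⇒ [[[[][]][]][]][]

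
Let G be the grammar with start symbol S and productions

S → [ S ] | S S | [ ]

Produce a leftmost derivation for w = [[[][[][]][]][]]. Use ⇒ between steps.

S ⇒ [S] ⇒ [SS] ⇒ [[S]S] ⇒ [[SS]S] ⇒ [[SSS]S] ⇒ [[[]SS]S] ⇒ [[[][S]S]S] ⇒ [[[][SS]S]S] ⇒ [[[][[]S]S]S] ⇒ [[[][[][]]S]S] ⇒ [[[][[][]][]]S] ⇒ [[[][[][]][]][]]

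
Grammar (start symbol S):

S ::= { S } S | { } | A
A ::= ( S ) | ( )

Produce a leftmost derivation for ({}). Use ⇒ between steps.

S⇒A⇒(S)⇒({})

S ⇒ A   [S ::= A]
A ⇒ (S)   [A ::= ( S )]
(S) ⇒ ({})   [S ::= { }]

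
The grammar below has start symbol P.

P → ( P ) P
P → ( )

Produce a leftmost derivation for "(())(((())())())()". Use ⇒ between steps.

P ⇒ (P)P ⇒ (())P ⇒ (())(P)P ⇒ (())((P)P)P ⇒ (())(((P)P)P)P ⇒ (())(((())P)P)P ⇒ (())(((())())P)P ⇒ (())(((())())())P ⇒ (())(((())())())()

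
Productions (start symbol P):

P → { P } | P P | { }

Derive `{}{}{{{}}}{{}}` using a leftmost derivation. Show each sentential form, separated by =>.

P => PP   [P → P P]
PP => {}P   [P → { }]
{}P => {}PP   [P → P P]
{}PP => {}{}P   [P → { }]
{}{}P => {}{}PP   [P → P P]
{}{}PP => {}{}{P}P   [P → { P }]
{}{}{P}P => {}{}{{P}}P   [P → { P }]
{}{}{{P}}P => {}{}{{{}}}P   [P → { }]
{}{}{{{}}}P => {}{}{{{}}}{P}   [P → { P }]
{}{}{{{}}}{P} => {}{}{{{}}}{{}}   [P → { }]

P => PP => {}P => {}PP => {}{}P => {}{}PP => {}{}{P}P => {}{}{{P}}P => {}{}{{{}}}P => {}{}{{{}}}{P} => {}{}{{{}}}{{}}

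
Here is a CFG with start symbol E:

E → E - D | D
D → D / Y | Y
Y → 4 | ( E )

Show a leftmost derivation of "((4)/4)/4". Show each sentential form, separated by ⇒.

E ⇒ D   [E → D]
D ⇒ D/Y   [D → D / Y]
D/Y ⇒ Y/Y   [D → Y]
Y/Y ⇒ (E)/Y   [Y → ( E )]
(E)/Y ⇒ (D)/Y   [E → D]
(D)/Y ⇒ (D/Y)/Y   [D → D / Y]
(D/Y)/Y ⇒ (Y/Y)/Y   [D → Y]
(Y/Y)/Y ⇒ ((E)/Y)/Y   [Y → ( E )]
((E)/Y)/Y ⇒ ((D)/Y)/Y   [E → D]
((D)/Y)/Y ⇒ ((Y)/Y)/Y   [D → Y]
((Y)/Y)/Y ⇒ ((4)/Y)/Y   [Y → 4]
((4)/Y)/Y ⇒ ((4)/4)/Y   [Y → 4]
((4)/4)/Y ⇒ ((4)/4)/4   [Y → 4]

E ⇒ D ⇒ D/Y ⇒ Y/Y ⇒ (E)/Y ⇒ (D)/Y ⇒ (D/Y)/Y ⇒ (Y/Y)/Y ⇒ ((E)/Y)/Y ⇒ ((D)/Y)/Y ⇒ ((Y)/Y)/Y ⇒ ((4)/Y)/Y ⇒ ((4)/4)/Y ⇒ ((4)/4)/4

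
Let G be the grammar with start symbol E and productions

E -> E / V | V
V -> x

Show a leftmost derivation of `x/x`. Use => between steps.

E => E/V => V/V => x/V => x/x

E => E/V   [E -> E / V]
E/V => V/V   [E -> V]
V/V => x/V   [V -> x]
x/V => x/x   [V -> x]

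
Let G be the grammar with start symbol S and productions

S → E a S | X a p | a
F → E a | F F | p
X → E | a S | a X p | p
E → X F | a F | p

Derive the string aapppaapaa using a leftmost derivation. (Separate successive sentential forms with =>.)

S=>EaS=>XFaS=>aSFaS=>aEaSFaS=>aXFaSFaS=>aaXpFaSFaS=>aaEpFaSFaS=>aappFaSFaS=>aapppaSFaS=>aapppaaFaS=>aapppaapaS=>aapppaapaa

S => EaS   [S → E a S]
EaS => XFaS   [E → X F]
XFaS => aSFaS   [X → a S]
aSFaS => aEaSFaS   [S → E a S]
aEaSFaS => aXFaSFaS   [E → X F]
aXFaSFaS => aaXpFaSFaS   [X → a X p]
aaXpFaSFaS => aaEpFaSFaS   [X → E]
aaEpFaSFaS => aappFaSFaS   [E → p]
aappFaSFaS => aapppaSFaS   [F → p]
aapppaSFaS => aapppaaFaS   [S → a]
aapppaaFaS => aapppaapaS   [F → p]
aapppaapaS => aapppaapaa   [S → a]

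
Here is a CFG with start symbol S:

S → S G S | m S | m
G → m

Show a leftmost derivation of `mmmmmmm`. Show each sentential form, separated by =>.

S => SGS => SGSGS => SGSGSGS => mGSGSGS => mmSGSGS => mmmGSGS => mmmmSGS => mmmmmGS => mmmmmmS => mmmmmmm

S => SGS   [S → S G S]
SGS => SGSGS   [S → S G S]
SGSGS => SGSGSGS   [S → S G S]
SGSGSGS => mGSGSGS   [S → m]
mGSGSGS => mmSGSGS   [G → m]
mmSGSGS => mmmGSGS   [S → m]
mmmGSGS => mmmmSGS   [G → m]
mmmmSGS => mmmmmGS   [S → m]
mmmmmGS => mmmmmmS   [G → m]
mmmmmmS => mmmmmmm   [S → m]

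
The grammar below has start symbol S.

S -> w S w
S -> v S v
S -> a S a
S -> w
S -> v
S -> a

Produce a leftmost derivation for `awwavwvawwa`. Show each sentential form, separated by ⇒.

S ⇒ aSa   [S -> a S a]
aSa ⇒ awSwa   [S -> w S w]
awSwa ⇒ awwSwwa   [S -> w S w]
awwSwwa ⇒ awwaSawwa   [S -> a S a]
awwaSawwa ⇒ awwavSvawwa   [S -> v S v]
awwavSvawwa ⇒ awwavwvawwa   [S -> w]

S ⇒ aSa ⇒ awSwa ⇒ awwSwwa ⇒ awwaSawwa ⇒ awwavSvawwa ⇒ awwavwvawwa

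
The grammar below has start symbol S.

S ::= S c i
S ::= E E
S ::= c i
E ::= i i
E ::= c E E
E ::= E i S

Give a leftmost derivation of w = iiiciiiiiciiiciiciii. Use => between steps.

S => EE => EiSE => EiSiSE => iiiSiSE => iiiSciiSE => iiiEEciiSE => iiiEiSEciiSE => iiicEEiSEciiSE => iiiciiEiSEciiSE => iiiciiiiiSEciiSE => iiiciiiiiciEciiSE => iiiciiiiiciiiciiSE => iiiciiiiiciiiciiciE => iiiciiiiiciiiciiciii

S => EE   [S ::= E E]
EE => EiSE   [E ::= E i S]
EiSE => EiSiSE   [E ::= E i S]
EiSiSE => iiiSiSE   [E ::= i i]
iiiSiSE => iiiSciiSE   [S ::= S c i]
iiiSciiSE => iiiEEciiSE   [S ::= E E]
iiiEEciiSE => iiiEiSEciiSE   [E ::= E i S]
iiiEiSEciiSE => iiicEEiSEciiSE   [E ::= c E E]
iiicEEiSEciiSE => iiiciiEiSEciiSE   [E ::= i i]
iiiciiEiSEciiSE => iiiciiiiiSEciiSE   [E ::= i i]
iiiciiiiiSEciiSE => iiiciiiiiciEciiSE   [S ::= c i]
iiiciiiiiciEciiSE => iiiciiiiiciiiciiSE   [E ::= i i]
iiiciiiiiciiiciiSE => iiiciiiiiciiiciiciE   [S ::= c i]
iiiciiiiiciiiciiciE => iiiciiiiiciiiciiciii   [E ::= i i]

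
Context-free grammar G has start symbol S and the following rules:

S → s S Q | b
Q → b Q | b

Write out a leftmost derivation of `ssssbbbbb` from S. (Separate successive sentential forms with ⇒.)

S ⇒ sSQ   [S → s S Q]
sSQ ⇒ ssSQQ   [S → s S Q]
ssSQQ ⇒ sssSQQQ   [S → s S Q]
sssSQQQ ⇒ ssssSQQQQ   [S → s S Q]
ssssSQQQQ ⇒ ssssbQQQQ   [S → b]
ssssbQQQQ ⇒ ssssbbQQQ   [Q → b]
ssssbbQQQ ⇒ ssssbbbQQ   [Q → b]
ssssbbbQQ ⇒ ssssbbbbQ   [Q → b]
ssssbbbbQ ⇒ ssssbbbbb   [Q → b]

S ⇒ sSQ ⇒ ssSQQ ⇒ sssSQQQ ⇒ ssssSQQQQ ⇒ ssssbQQQQ ⇒ ssssbbQQQ ⇒ ssssbbbQQ ⇒ ssssbbbbQ ⇒ ssssbbbbb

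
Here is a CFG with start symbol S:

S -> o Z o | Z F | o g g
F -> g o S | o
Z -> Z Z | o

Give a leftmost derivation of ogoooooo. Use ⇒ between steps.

S⇒ZF⇒oF⇒ogoS⇒ogoZF⇒ogoZZF⇒ogoZZZF⇒ogoZZZZF⇒ogooZZZF⇒ogoooZZF⇒ogooooZF⇒ogoooooF⇒ogoooooo

S ⇒ ZF   [S -> Z F]
ZF ⇒ oF   [Z -> o]
oF ⇒ ogoS   [F -> g o S]
ogoS ⇒ ogoZF   [S -> Z F]
ogoZF ⇒ ogoZZF   [Z -> Z Z]
ogoZZF ⇒ ogoZZZF   [Z -> Z Z]
ogoZZZF ⇒ ogoZZZZF   [Z -> Z Z]
ogoZZZZF ⇒ ogooZZZF   [Z -> o]
ogooZZZF ⇒ ogoooZZF   [Z -> o]
ogoooZZF ⇒ ogooooZF   [Z -> o]
ogooooZF ⇒ ogoooooF   [Z -> o]
ogoooooF ⇒ ogoooooo   [F -> o]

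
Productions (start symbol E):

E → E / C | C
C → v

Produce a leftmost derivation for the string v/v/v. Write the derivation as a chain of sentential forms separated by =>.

E => E/C => E/C/C => C/C/C => v/C/C => v/v/C => v/v/v

E => E/C   [E → E / C]
E/C => E/C/C   [E → E / C]
E/C/C => C/C/C   [E → C]
C/C/C => v/C/C   [C → v]
v/C/C => v/v/C   [C → v]
v/v/C => v/v/v   [C → v]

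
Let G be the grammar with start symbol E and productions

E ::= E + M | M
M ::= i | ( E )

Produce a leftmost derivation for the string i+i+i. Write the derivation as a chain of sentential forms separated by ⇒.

E ⇒ E+M   [E ::= E + M]
E+M ⇒ E+M+M   [E ::= E + M]
E+M+M ⇒ M+M+M   [E ::= M]
M+M+M ⇒ i+M+M   [M ::= i]
i+M+M ⇒ i+i+M   [M ::= i]
i+i+M ⇒ i+i+i   [M ::= i]

E ⇒ E+M ⇒ E+M+M ⇒ M+M+M ⇒ i+M+M ⇒ i+i+M ⇒ i+i+i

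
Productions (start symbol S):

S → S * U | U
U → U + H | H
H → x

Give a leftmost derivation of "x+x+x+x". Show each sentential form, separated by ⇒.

S ⇒ U   [S → U]
U ⇒ U+H   [U → U + H]
U+H ⇒ U+H+H   [U → U + H]
U+H+H ⇒ U+H+H+H   [U → U + H]
U+H+H+H ⇒ H+H+H+H   [U → H]
H+H+H+H ⇒ x+H+H+H   [H → x]
x+H+H+H ⇒ x+x+H+H   [H → x]
x+x+H+H ⇒ x+x+x+H   [H → x]
x+x+x+H ⇒ x+x+x+x   [H → x]

S ⇒ U ⇒ U+H ⇒ U+H+H ⇒ U+H+H+H ⇒ H+H+H+H ⇒ x+H+H+H ⇒ x+x+H+H ⇒ x+x+x+H ⇒ x+x+x+x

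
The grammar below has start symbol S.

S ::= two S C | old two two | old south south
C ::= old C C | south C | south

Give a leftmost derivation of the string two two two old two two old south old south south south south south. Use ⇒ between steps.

S ⇒ two S C   [S ::= two S C]
two S C ⇒ two two S C C   [S ::= two S C]
two two S C C ⇒ two two two S C C C   [S ::= two S C]
two two two S C C C ⇒ two two two old two two C C C   [S ::= old two two]
two two two old two two C C C ⇒ two two two old two two old C C C C   [C ::= old C C]
two two two old two two old C C C C ⇒ two two two old two two old south C C C C   [C ::= south C]
two two two old two two old south C C C C ⇒ two two two old two two old south old C C C C C   [C ::= old C C]
two two two old two two old south old C C C C C ⇒ two two two old two two old south old south C C C C   [C ::= south]
two two two old two two old south old south C C C C ⇒ two two two old two two old south old south south C C C   [C ::= south]
two two two old two two old south old south south C C C ⇒ two two two old two two old south old south south south C C   [C ::= south]
two two two old two two old south old south south south C C ⇒ two two two old two two old south old south south south south C   [C ::= south]
two two two old two two old south old south south south south C ⇒ two two two old two two old south old south south south south south   [C ::= south]

S ⇒ two S C ⇒ two two S C C ⇒ two two two S C C C ⇒ two two two old two two C C C ⇒ two two two old two two old C C C C ⇒ two two two old two two old south C C C C ⇒ two two two old two two old south old C C C C C ⇒ two two two old two two old south old south C C C C ⇒ two two two old two two old south old south south C C C ⇒ two two two old two two old south old south south south C C ⇒ two two two old two two old south old south south south south C ⇒ two two two old two two old south old south south south south south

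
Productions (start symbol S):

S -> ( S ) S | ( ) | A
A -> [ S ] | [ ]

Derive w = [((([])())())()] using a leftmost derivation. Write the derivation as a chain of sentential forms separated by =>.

S => A   [S -> A]
A => [S]   [A -> [ S ]]
[S] => [(S)S]   [S -> ( S ) S]
[(S)S] => [((S)S)S]   [S -> ( S ) S]
[((S)S)S] => [(((S)S)S)S]   [S -> ( S ) S]
[(((S)S)S)S] => [(((A)S)S)S]   [S -> A]
[(((A)S)S)S] => [((([])S)S)S]   [A -> [ ]]
[((([])S)S)S] => [((([])())S)S]   [S -> ( )]
[((([])())S)S] => [((([])())())S]   [S -> ( )]
[((([])())())S] => [((([])())())()]   [S -> ( )]

S => A => [S] => [(S)S] => [((S)S)S] => [(((S)S)S)S] => [(((A)S)S)S] => [((([])S)S)S] => [((([])())S)S] => [((([])())())S] => [((([])())())()]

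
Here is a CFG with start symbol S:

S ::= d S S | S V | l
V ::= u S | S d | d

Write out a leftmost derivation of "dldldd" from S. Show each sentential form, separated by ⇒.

S ⇒ SV ⇒ SVV ⇒ dSSVV ⇒ dSVSVV ⇒ dlVSVV ⇒ dldSVV ⇒ dldlVV ⇒ dldldV ⇒ dldldd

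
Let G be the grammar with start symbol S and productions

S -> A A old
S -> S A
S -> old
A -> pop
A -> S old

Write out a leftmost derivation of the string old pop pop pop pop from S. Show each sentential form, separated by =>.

S => S A   [S -> S A]
S A => S A A   [S -> S A]
S A A => S A A A   [S -> S A]
S A A A => S A A A A   [S -> S A]
S A A A A => old A A A A   [S -> old]
old A A A A => old pop A A A   [A -> pop]
old pop A A A => old pop pop A A   [A -> pop]
old pop pop A A => old pop pop pop A   [A -> pop]
old pop pop pop A => old pop pop pop pop   [A -> pop]

S => S A => S A A => S A A A => S A A A A => old A A A A => old pop A A A => old pop pop A A => old pop pop pop A => old pop pop pop pop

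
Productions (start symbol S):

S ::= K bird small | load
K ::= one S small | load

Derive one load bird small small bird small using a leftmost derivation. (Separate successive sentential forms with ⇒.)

S ⇒ K bird small ⇒ one S small bird small ⇒ one K bird small small bird small ⇒ one load bird small small bird small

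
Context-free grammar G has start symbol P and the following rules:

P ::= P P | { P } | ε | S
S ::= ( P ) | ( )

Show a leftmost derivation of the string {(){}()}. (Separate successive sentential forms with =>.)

P => {P} => {PP} => {PPP} => {SPP} => {()PP} => {(){P}P} => {(){}P} => {(){}S} => {(){}(P)} => {(){}()}

P => {P}   [P ::= { P }]
{P} => {PP}   [P ::= P P]
{PP} => {PPP}   [P ::= P P]
{PPP} => {SPP}   [P ::= S]
{SPP} => {()PP}   [S ::= ( )]
{()PP} => {(){P}P}   [P ::= { P }]
{(){P}P} => {(){}P}   [P ::= ε]
{(){}P} => {(){}S}   [P ::= S]
{(){}S} => {(){}(P)}   [S ::= ( P )]
{(){}(P)} => {(){}()}   [P ::= ε]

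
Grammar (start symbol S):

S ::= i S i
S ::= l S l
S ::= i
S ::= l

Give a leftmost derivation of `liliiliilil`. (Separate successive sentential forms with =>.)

S => lSl => liSil => lilSlil => liliSilil => liliiSiilil => liliiliilil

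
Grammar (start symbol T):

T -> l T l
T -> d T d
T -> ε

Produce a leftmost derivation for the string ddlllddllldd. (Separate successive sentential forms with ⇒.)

T⇒dTd⇒ddTdd⇒ddlTldd⇒ddllTlldd⇒ddlllTllldd⇒ddllldTdllldd⇒ddlllddllldd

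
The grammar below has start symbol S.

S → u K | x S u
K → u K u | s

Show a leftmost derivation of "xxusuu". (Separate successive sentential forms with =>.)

S => xSu   [S → x S u]
xSu => xxSuu   [S → x S u]
xxSuu => xxuKuu   [S → u K]
xxuKuu => xxusuu   [K → s]

S => xSu => xxSuu => xxuKuu => xxusuu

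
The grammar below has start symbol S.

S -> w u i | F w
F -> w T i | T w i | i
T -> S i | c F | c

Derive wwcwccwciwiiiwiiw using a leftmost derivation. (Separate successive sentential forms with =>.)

S => Fw   [S -> F w]
Fw => wTiw   [F -> w T i]
wTiw => wSiiw   [T -> S i]
wSiiw => wFwiiw   [S -> F w]
wFwiiw => wwTiwiiw   [F -> w T i]
wwTiwiiw => wwcFiwiiw   [T -> c F]
wwcFiwiiw => wwcwTiiwiiw   [F -> w T i]
wwcwTiiwiiw => wwcwcFiiwiiw   [T -> c F]
wwcwcFiiwiiw => wwcwcTwiiiwiiw   [F -> T w i]
wwcwcTwiiiwiiw => wwcwccFwiiiwiiw   [T -> c F]
wwcwccFwiiiwiiw => wwcwccwTiwiiiwiiw   [F -> w T i]
wwcwccwTiwiiiwiiw => wwcwccwciwiiiwiiw   [T -> c]

S => Fw => wTiw => wSiiw => wFwiiw => wwTiwiiw => wwcFiwiiw => wwcwTiiwiiw => wwcwcFiiwiiw => wwcwcTwiiiwiiw => wwcwccFwiiiwiiw => wwcwccwTiwiiiwiiw => wwcwccwciwiiiwiiw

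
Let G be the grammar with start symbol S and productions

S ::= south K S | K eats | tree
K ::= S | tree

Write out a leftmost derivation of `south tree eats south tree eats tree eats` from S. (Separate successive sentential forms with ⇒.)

S ⇒ south K S ⇒ south S S ⇒ south K eats S ⇒ south tree eats S ⇒ south tree eats south K S ⇒ south tree eats south S S ⇒ south tree eats south K eats S ⇒ south tree eats south tree eats S ⇒ south tree eats south tree eats K eats ⇒ south tree eats south tree eats tree eats

S ⇒ south K S   [S ::= south K S]
south K S ⇒ south S S   [K ::= S]
south S S ⇒ south K eats S   [S ::= K eats]
south K eats S ⇒ south tree eats S   [K ::= tree]
south tree eats S ⇒ south tree eats south K S   [S ::= south K S]
south tree eats south K S ⇒ south tree eats south S S   [K ::= S]
south tree eats south S S ⇒ south tree eats south K eats S   [S ::= K eats]
south tree eats south K eats S ⇒ south tree eats south tree eats S   [K ::= tree]
south tree eats south tree eats S ⇒ south tree eats south tree eats K eats   [S ::= K eats]
south tree eats south tree eats K eats ⇒ south tree eats south tree eats tree eats   [K ::= tree]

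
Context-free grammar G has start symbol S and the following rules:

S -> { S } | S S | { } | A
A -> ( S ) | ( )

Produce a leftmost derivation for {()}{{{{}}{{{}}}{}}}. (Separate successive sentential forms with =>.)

S => SS   [S -> S S]
SS => {S}S   [S -> { S }]
{S}S => {A}S   [S -> A]
{A}S => {()}S   [A -> ( )]
{()}S => {()}{S}   [S -> { S }]
{()}{S} => {()}{{S}}   [S -> { S }]
{()}{{S}} => {()}{{SS}}   [S -> S S]
{()}{{SS}} => {()}{{SSS}}   [S -> S S]
{()}{{SSS}} => {()}{{{S}SS}}   [S -> { S }]
{()}{{{S}SS}} => {()}{{{{}}SS}}   [S -> { }]
{()}{{{{}}SS}} => {()}{{{{}}{S}S}}   [S -> { S }]
{()}{{{{}}{S}S}} => {()}{{{{}}{{S}}S}}   [S -> { S }]
{()}{{{{}}{{S}}S}} => {()}{{{{}}{{{}}}S}}   [S -> { }]
{()}{{{{}}{{{}}}S}} => {()}{{{{}}{{{}}}{}}}   [S -> { }]

S => SS => {S}S => {A}S => {()}S => {()}{S} => {()}{{S}} => {()}{{SS}} => {()}{{SSS}} => {()}{{{S}SS}} => {()}{{{{}}SS}} => {()}{{{{}}{S}S}} => {()}{{{{}}{{S}}S}} => {()}{{{{}}{{{}}}S}} => {()}{{{{}}{{{}}}{}}}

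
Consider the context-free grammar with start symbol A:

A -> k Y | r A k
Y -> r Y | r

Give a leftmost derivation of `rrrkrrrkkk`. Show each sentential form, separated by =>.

A => rAk   [A -> r A k]
rAk => rrAkk   [A -> r A k]
rrAkk => rrrAkkk   [A -> r A k]
rrrAkkk => rrrkYkkk   [A -> k Y]
rrrkYkkk => rrrkrYkkk   [Y -> r Y]
rrrkrYkkk => rrrkrrYkkk   [Y -> r Y]
rrrkrrYkkk => rrrkrrrkkk   [Y -> r]

A => rAk => rrAkk => rrrAkkk => rrrkYkkk => rrrkrYkkk => rrrkrrYkkk => rrrkrrrkkk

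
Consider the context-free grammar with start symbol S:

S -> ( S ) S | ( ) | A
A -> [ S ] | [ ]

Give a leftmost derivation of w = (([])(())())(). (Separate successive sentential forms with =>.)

S => (S)S   [S -> ( S ) S]
(S)S => ((S)S)S   [S -> ( S ) S]
((S)S)S => ((A)S)S   [S -> A]
((A)S)S => (([])S)S   [A -> [ ]]
(([])S)S => (([])(S)S)S   [S -> ( S ) S]
(([])(S)S)S => (([])(())S)S   [S -> ( )]
(([])(())S)S => (([])(())())S   [S -> ( )]
(([])(())())S => (([])(())())()   [S -> ( )]

S => (S)S => ((S)S)S => ((A)S)S => (([])S)S => (([])(S)S)S => (([])(())S)S => (([])(())())S => (([])(())())()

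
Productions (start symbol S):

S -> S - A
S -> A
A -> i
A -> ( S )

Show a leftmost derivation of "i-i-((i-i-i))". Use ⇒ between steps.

S⇒S-A⇒S-A-A⇒A-A-A⇒i-A-A⇒i-i-A⇒i-i-(S)⇒i-i-(A)⇒i-i-((S))⇒i-i-((S-A))⇒i-i-((S-A-A))⇒i-i-((A-A-A))⇒i-i-((i-A-A))⇒i-i-((i-i-A))⇒i-i-((i-i-i))

S ⇒ S-A   [S -> S - A]
S-A ⇒ S-A-A   [S -> S - A]
S-A-A ⇒ A-A-A   [S -> A]
A-A-A ⇒ i-A-A   [A -> i]
i-A-A ⇒ i-i-A   [A -> i]
i-i-A ⇒ i-i-(S)   [A -> ( S )]
i-i-(S) ⇒ i-i-(A)   [S -> A]
i-i-(A) ⇒ i-i-((S))   [A -> ( S )]
i-i-((S)) ⇒ i-i-((S-A))   [S -> S - A]
i-i-((S-A)) ⇒ i-i-((S-A-A))   [S -> S - A]
i-i-((S-A-A)) ⇒ i-i-((A-A-A))   [S -> A]
i-i-((A-A-A)) ⇒ i-i-((i-A-A))   [A -> i]
i-i-((i-A-A)) ⇒ i-i-((i-i-A))   [A -> i]
i-i-((i-i-A)) ⇒ i-i-((i-i-i))   [A -> i]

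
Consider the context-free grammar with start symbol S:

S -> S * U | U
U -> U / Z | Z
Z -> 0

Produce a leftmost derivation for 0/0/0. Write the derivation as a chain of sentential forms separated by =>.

S=>U=>U/Z=>U/Z/Z=>Z/Z/Z=>0/Z/Z=>0/0/Z=>0/0/0

S => U   [S -> U]
U => U/Z   [U -> U / Z]
U/Z => U/Z/Z   [U -> U / Z]
U/Z/Z => Z/Z/Z   [U -> Z]
Z/Z/Z => 0/Z/Z   [Z -> 0]
0/Z/Z => 0/0/Z   [Z -> 0]
0/0/Z => 0/0/0   [Z -> 0]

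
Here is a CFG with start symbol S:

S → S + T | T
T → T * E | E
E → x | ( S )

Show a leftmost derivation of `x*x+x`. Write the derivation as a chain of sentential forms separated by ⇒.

S ⇒ S+T ⇒ T+T ⇒ T*E+T ⇒ E*E+T ⇒ x*E+T ⇒ x*x+T ⇒ x*x+E ⇒ x*x+x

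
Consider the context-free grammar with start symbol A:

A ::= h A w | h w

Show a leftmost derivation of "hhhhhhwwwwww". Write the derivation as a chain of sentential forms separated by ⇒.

A ⇒ hAw   [A ::= h A w]
hAw ⇒ hhAww   [A ::= h A w]
hhAww ⇒ hhhAwww   [A ::= h A w]
hhhAwww ⇒ hhhhAwwww   [A ::= h A w]
hhhhAwwww ⇒ hhhhhAwwwww   [A ::= h A w]
hhhhhAwwwww ⇒ hhhhhhwwwwww   [A ::= h w]

A⇒hAw⇒hhAww⇒hhhAwww⇒hhhhAwwww⇒hhhhhAwwwww⇒hhhhhhwwwwww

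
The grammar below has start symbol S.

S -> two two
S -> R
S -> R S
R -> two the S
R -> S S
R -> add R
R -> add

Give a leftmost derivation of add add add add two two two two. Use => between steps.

S => R S   [S -> R S]
R S => add R S   [R -> add R]
add R S => add add S   [R -> add]
add add S => add add R   [S -> R]
add add R => add add add R   [R -> add R]
add add add R => add add add S S   [R -> S S]
add add add S S => add add add R S   [S -> R]
add add add R S => add add add S S S   [R -> S S]
add add add S S S => add add add R S S   [S -> R]
add add add R S S => add add add add S S   [R -> add]
add add add add S S => add add add add two two S   [S -> two two]
add add add add two two S => add add add add two two two two   [S -> two two]

S => R S => add R S => add add S => add add R => add add add R => add add add S S => add add add R S => add add add S S S => add add add R S S => add add add add S S => add add add add two two S => add add add add two two two two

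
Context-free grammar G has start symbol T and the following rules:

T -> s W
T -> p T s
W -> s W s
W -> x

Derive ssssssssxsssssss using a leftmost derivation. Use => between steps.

T => sW => ssWs => sssWss => ssssWsss => sssssWssss => ssssssWsssss => sssssssWssssss => ssssssssWsssssss => ssssssssxsssssss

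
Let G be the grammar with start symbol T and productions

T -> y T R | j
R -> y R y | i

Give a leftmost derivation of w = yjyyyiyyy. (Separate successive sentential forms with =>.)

T => yTR   [T -> y T R]
yTR => yjR   [T -> j]
yjR => yjyRy   [R -> y R y]
yjyRy => yjyyRyy   [R -> y R y]
yjyyRyy => yjyyyRyyy   [R -> y R y]
yjyyyRyyy => yjyyyiyyy   [R -> i]

T => yTR => yjR => yjyRy => yjyyRyy => yjyyyRyyy => yjyyyiyyy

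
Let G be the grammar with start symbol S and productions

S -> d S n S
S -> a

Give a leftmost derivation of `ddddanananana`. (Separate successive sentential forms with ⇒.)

S ⇒ dSnS ⇒ ddSnSnS ⇒ dddSnSnSnS ⇒ ddddSnSnSnSnS ⇒ ddddanSnSnSnS ⇒ ddddananSnSnS ⇒ ddddanananSnS ⇒ ddddananananS ⇒ ddddanananana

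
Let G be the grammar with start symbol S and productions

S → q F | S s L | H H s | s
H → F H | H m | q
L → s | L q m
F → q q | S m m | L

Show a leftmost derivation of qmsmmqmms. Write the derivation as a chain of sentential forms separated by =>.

S => HHs => HmHs => qmHs => qmHms => qmHmms => qmFHmms => qmSmmHmms => qmsmmHmms => qmsmmqmms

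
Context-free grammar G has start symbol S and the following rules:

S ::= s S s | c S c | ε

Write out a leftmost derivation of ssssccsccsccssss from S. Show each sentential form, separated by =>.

S=>sSs=>ssSss=>sssSsss=>ssssSssss=>sssscScssss=>ssssccSccssss=>ssssccsSsccssss=>ssssccscScsccssss=>ssssccsccsccssss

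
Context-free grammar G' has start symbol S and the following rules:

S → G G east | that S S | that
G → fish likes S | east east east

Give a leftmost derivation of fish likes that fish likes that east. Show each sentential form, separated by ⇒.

S ⇒ G G east   [S → G G east]
G G east ⇒ fish likes S G east   [G → fish likes S]
fish likes S G east ⇒ fish likes that G east   [S → that]
fish likes that G east ⇒ fish likes that fish likes S east   [G → fish likes S]
fish likes that fish likes S east ⇒ fish likes that fish likes that east   [S → that]

S ⇒ G G east ⇒ fish likes S G east ⇒ fish likes that G east ⇒ fish likes that fish likes S east ⇒ fish likes that fish likes that east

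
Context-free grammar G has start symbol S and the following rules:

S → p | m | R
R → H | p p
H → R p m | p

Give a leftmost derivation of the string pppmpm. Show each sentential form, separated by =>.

S => R   [S → R]
R => H   [R → H]
H => Rpm   [H → R p m]
Rpm => Hpm   [R → H]
Hpm => Rpmpm   [H → R p m]
Rpmpm => pppmpm   [R → p p]

S => R => H => Rpm => Hpm => Rpmpm => pppmpm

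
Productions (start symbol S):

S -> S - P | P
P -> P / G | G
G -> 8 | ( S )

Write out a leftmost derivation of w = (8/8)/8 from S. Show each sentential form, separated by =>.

S => P   [S -> P]
P => P/G   [P -> P / G]
P/G => G/G   [P -> G]
G/G => (S)/G   [G -> ( S )]
(S)/G => (P)/G   [S -> P]
(P)/G => (P/G)/G   [P -> P / G]
(P/G)/G => (G/G)/G   [P -> G]
(G/G)/G => (8/G)/G   [G -> 8]
(8/G)/G => (8/8)/G   [G -> 8]
(8/8)/G => (8/8)/8   [G -> 8]

S=>P=>P/G=>G/G=>(S)/G=>(P)/G=>(P/G)/G=>(G/G)/G=>(8/G)/G=>(8/8)/G=>(8/8)/8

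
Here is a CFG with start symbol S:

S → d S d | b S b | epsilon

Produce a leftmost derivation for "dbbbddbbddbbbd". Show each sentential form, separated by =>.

S=>dSd=>dbSbd=>dbbSbbd=>dbbbSbbbd=>dbbbdSdbbbd=>dbbbddSddbbbd=>dbbbddbSbddbbbd=>dbbbddbbddbbbd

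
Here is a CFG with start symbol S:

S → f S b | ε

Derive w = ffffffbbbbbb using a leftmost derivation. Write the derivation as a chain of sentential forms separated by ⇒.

S ⇒ fSb   [S → f S b]
fSb ⇒ ffSbb   [S → f S b]
ffSbb ⇒ fffSbbb   [S → f S b]
fffSbbb ⇒ ffffSbbbb   [S → f S b]
ffffSbbbb ⇒ fffffSbbbbb   [S → f S b]
fffffSbbbbb ⇒ ffffffSbbbbbb   [S → f S b]
ffffffSbbbbbb ⇒ ffffffbbbbbb   [S → ε]

S ⇒ fSb ⇒ ffSbb ⇒ fffSbbb ⇒ ffffSbbbb ⇒ fffffSbbbbb ⇒ ffffffSbbbbbb ⇒ ffffffbbbbbb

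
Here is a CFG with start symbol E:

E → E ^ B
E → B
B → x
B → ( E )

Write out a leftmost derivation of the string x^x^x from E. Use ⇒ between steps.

E⇒E^B⇒E^B^B⇒B^B^B⇒x^B^B⇒x^x^B⇒x^x^x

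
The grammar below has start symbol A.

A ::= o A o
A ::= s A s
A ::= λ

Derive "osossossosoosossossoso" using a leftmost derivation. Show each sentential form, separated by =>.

A=>oAo=>osAso=>osoAoso=>ososAsoso=>osossAssoso=>osossoAossoso=>osossosAsossoso=>osossossAssossoso=>osossossoAossossoso=>osossossosAsossossoso=>osossossosoAosossossoso=>osossossosoosossossoso

A => oAo   [A ::= o A o]
oAo => osAso   [A ::= s A s]
osAso => osoAoso   [A ::= o A o]
osoAoso => ososAsoso   [A ::= s A s]
ososAsoso => osossAssoso   [A ::= s A s]
osossAssoso => osossoAossoso   [A ::= o A o]
osossoAossoso => osossosAsossoso   [A ::= s A s]
osossosAsossoso => osossossAssossoso   [A ::= s A s]
osossossAssossoso => osossossoAossossoso   [A ::= o A o]
osossossoAossossoso => osossossosAsossossoso   [A ::= s A s]
osossossosAsossossoso => osossossosoAosossossoso   [A ::= o A o]
osossossosoAosossossoso => osossossosoosossossoso   [A ::= λ]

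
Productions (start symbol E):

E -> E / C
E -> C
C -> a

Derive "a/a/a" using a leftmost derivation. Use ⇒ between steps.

E⇒E/C⇒E/C/C⇒C/C/C⇒a/C/C⇒a/a/C⇒a/a/a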